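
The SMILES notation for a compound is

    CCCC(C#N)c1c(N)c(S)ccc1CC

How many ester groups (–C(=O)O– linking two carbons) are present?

0

Scan the SMILES for the ester motif — none present.
Groups that are present: 1 nitrile, 1 primary amine, 1 thiol.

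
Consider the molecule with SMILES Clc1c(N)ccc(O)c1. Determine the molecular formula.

Walk through each heavy atom and fill implicit hydrogens from standard valence (C 4, N 3, O 2, S 2, halogen 1); for lowercase aromatic atoms, an aromatic c carries 1 H when it has two neighbours and 0 H with three, and aromatic n carries 0 H:
  atom 1: Cl (halogen, monovalent) → 0 H
  atom 2: aromatic c, 3 neighbours → 0 H
  atom 3: aromatic c, 3 neighbours → 0 H
  atom 4: N, bond orders sum to 1 (valence 3) → 2 H
  atom 5: aromatic c, 2 neighbours → 1 H
  atom 6: aromatic c, 2 neighbours → 1 H
  atom 7: aromatic c, 3 neighbours → 0 H
  atom 8: O, bond orders sum to 1 (valence 2) → 1 H
  atom 9: aromatic c, 2 neighbours → 1 H
Totals → C:6, H:6, Cl:1, N:1, O:1.

C6H6ClNO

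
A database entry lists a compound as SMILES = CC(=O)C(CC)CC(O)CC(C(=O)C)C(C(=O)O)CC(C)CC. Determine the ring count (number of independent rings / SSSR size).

In SMILES, each pair of matching ring-closure digits denotes one ring-closing bond; the number of such bonds equals the number of independent rings.
Ring-closure bonds here: 0.

0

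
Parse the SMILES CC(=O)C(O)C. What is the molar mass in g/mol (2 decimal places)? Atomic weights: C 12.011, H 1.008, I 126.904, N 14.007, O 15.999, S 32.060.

First, the molecular formula is C4H8O2 (counting implicit H from valence).
  C: 4 × 12.011 = 48.044
  H: 8 × 1.008 = 8.064
  O: 2 × 15.999 = 31.998
Sum: 4×12.011 + 8×1.008 + 2×15.999 = 88.106 → 88.11 g/mol.

88.11 g/mol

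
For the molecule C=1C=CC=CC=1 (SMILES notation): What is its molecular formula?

C6H6

Walk through each heavy atom and fill implicit hydrogens from standard valence (C 4, N 3, O 2, S 2, halogen 1):
  atom 1: C, bond orders sum to 3 (valence 4) → 1 H
  atom 2: C, bond orders sum to 3 (valence 4) → 1 H
  atom 3: C, bond orders sum to 3 (valence 4) → 1 H
  atom 4: C, bond orders sum to 3 (valence 4) → 1 H
  atom 5: C, bond orders sum to 3 (valence 4) → 1 H
  atom 6: C, bond orders sum to 3 (valence 4) → 1 H
Totals → C:6, H:6.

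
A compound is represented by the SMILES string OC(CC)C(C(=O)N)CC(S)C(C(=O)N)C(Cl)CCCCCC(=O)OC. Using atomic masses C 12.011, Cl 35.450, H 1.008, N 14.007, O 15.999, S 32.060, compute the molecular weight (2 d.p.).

410.95 g/mol

First, the molecular formula is C17H31ClN2O5S (counting implicit H from valence).
  C: 17 × 12.011 = 204.187
  Cl: 1 × 35.450 = 35.450
  H: 31 × 1.008 = 31.248
  N: 2 × 14.007 = 28.014
  O: 5 × 15.999 = 79.995
  S: 1 × 32.060 = 32.060
Sum: 17×12.011 + 1×35.450 + 31×1.008 + 2×14.007 + 5×15.999 + 1×32.060 = 410.954 → 410.95 g/mol.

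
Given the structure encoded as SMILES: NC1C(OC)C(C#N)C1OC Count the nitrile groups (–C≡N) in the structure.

1

The nitrile motif appears at heavy-atom position 7 in the SMILES.
Other groups present: 2 ether, 1 primary amine.
Nitrile count: 1.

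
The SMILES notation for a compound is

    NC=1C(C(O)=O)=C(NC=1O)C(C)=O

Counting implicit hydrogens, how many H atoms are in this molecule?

Walk through each heavy atom and fill implicit hydrogens from standard valence (C 4, N 3, O 2, S 2, halogen 1):
  atom 1: N, bond orders sum to 1 (valence 3) → 2 H
  atom 2: C, bond orders sum to 4 (valence 4) → 0 H
  atom 3: C, bond orders sum to 4 (valence 4) → 0 H
  atom 4: C, bond orders sum to 4 (valence 4) → 0 H
  atom 5: O, bond orders sum to 1 (valence 2) → 1 H
  atom 6: O, bond orders sum to 2 (valence 2) → 0 H
  atom 7: C, bond orders sum to 4 (valence 4) → 0 H
  atom 8: N, bond orders sum to 2 (valence 3) → 1 H
  atom 9: C, bond orders sum to 4 (valence 4) → 0 H
  atom 10: O, bond orders sum to 1 (valence 2) → 1 H
  atom 11: C, bond orders sum to 4 (valence 4) → 0 H
  atom 12: C, bond orders sum to 1 (valence 4) → 3 H
  atom 13: O, bond orders sum to 2 (valence 2) → 0 H
Total hydrogens: 8.

8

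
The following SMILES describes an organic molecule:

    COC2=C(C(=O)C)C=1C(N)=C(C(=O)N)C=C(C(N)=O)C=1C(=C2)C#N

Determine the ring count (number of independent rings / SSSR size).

2

In SMILES, each pair of matching ring-closure digits denotes one ring-closing bond; the number of such bonds equals the number of independent rings.
Ring-closure bonds here: 2.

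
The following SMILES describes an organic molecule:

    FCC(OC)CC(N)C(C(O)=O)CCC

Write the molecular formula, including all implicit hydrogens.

Walk through each heavy atom and fill implicit hydrogens from standard valence (C 4, N 3, O 2, S 2, halogen 1):
  atom 1: F (halogen, monovalent) → 0 H
  atom 2: C, bond orders sum to 2 (valence 4) → 2 H
  atom 3: C, bond orders sum to 3 (valence 4) → 1 H
  atom 4: O, bond orders sum to 2 (valence 2) → 0 H
  atom 5: C, bond orders sum to 1 (valence 4) → 3 H
  atom 6: C, bond orders sum to 2 (valence 4) → 2 H
  atom 7: C, bond orders sum to 3 (valence 4) → 1 H
  atom 8: N, bond orders sum to 1 (valence 3) → 2 H
  atom 9: C, bond orders sum to 3 (valence 4) → 1 H
  atom 10: C, bond orders sum to 4 (valence 4) → 0 H
  atom 11: O, bond orders sum to 1 (valence 2) → 1 H
  atom 12: O, bond orders sum to 2 (valence 2) → 0 H
  atom 13: C, bond orders sum to 2 (valence 4) → 2 H
  atom 14: C, bond orders sum to 2 (valence 4) → 2 H
  atom 15: C, bond orders sum to 1 (valence 4) → 3 H
Totals → C:10, H:20, F:1, N:1, O:3.
In Hill order: C10H20FNO3.

C10H20FNO3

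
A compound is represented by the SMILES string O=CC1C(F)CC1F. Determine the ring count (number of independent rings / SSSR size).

1

In SMILES, each pair of matching ring-closure digits denotes one ring-closing bond; the number of such bonds equals the number of independent rings.
Ring-closure bonds here: 1.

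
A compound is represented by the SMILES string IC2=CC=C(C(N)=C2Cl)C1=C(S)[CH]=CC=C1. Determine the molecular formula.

C12H9ClINS

Walk through each heavy atom and fill implicit hydrogens from standard valence (C 4, N 3, O 2, S 2, halogen 1):
  atom 1: I (halogen, monovalent) → 0 H
  atom 2: C, bond orders sum to 4 (valence 4) → 0 H
  atom 3: C, bond orders sum to 3 (valence 4) → 1 H
  atom 4: C, bond orders sum to 3 (valence 4) → 1 H
  atom 5: C, bond orders sum to 4 (valence 4) → 0 H
  atom 6: C, bond orders sum to 4 (valence 4) → 0 H
  atom 7: N, bond orders sum to 1 (valence 3) → 2 H
  atom 8: C, bond orders sum to 4 (valence 4) → 0 H
  atom 9: Cl (halogen, monovalent) → 0 H
  atom 10: C, bond orders sum to 4 (valence 4) → 0 H
  atom 11: C, bond orders sum to 4 (valence 4) → 0 H
  atom 12: S, bond orders sum to 1 (valence 2) → 1 H
  atom 13: C with explicit H count 1
  atom 14: C, bond orders sum to 3 (valence 4) → 1 H
  atom 15: C, bond orders sum to 3 (valence 4) → 1 H
  atom 16: C, bond orders sum to 3 (valence 4) → 1 H
Totals → C:12, H:9, Cl:1, I:1, N:1, S:1.
In Hill order: C12H9ClINS.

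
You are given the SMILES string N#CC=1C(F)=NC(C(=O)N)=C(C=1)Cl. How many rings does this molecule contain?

In SMILES, each pair of matching ring-closure digits denotes one ring-closing bond; the number of such bonds equals the number of independent rings.
Ring-closure bonds here: 1.

1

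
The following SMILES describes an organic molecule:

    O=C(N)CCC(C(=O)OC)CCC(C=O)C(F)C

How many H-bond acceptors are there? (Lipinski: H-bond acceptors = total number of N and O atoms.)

5

N atoms: 1; O atoms: 4.
Lipinski HBA = 1 + 4 = 5.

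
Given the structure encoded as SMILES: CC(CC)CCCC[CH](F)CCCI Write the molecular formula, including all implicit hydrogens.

C12H24FI

Walk through each heavy atom and fill implicit hydrogens from standard valence (C 4, N 3, O 2, S 2, halogen 1):
  atom 1: C, bond orders sum to 1 (valence 4) → 3 H
  atom 2: C, bond orders sum to 3 (valence 4) → 1 H
  atom 3: C, bond orders sum to 2 (valence 4) → 2 H
  atom 4: C, bond orders sum to 1 (valence 4) → 3 H
  atom 5: C, bond orders sum to 2 (valence 4) → 2 H
  atom 6: C, bond orders sum to 2 (valence 4) → 2 H
  atom 7: C, bond orders sum to 2 (valence 4) → 2 H
  atom 8: C, bond orders sum to 2 (valence 4) → 2 H
  atom 9: C with explicit H count 1
  atom 10: F (halogen, monovalent) → 0 H
  atom 11: C, bond orders sum to 2 (valence 4) → 2 H
  atom 12: C, bond orders sum to 2 (valence 4) → 2 H
  atom 13: C, bond orders sum to 2 (valence 4) → 2 H
  atom 14: I (halogen, monovalent) → 0 H
Totals → C:12, H:24, F:1, I:1.
In Hill order: C12H24FI.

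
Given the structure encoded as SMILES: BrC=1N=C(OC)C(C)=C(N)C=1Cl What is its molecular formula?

C7H8BrClN2O

Walk through each heavy atom and fill implicit hydrogens from standard valence (C 4, N 3, O 2, S 2, halogen 1):
  atom 1: Br (halogen, monovalent) → 0 H
  atom 2: C, bond orders sum to 4 (valence 4) → 0 H
  atom 3: N, bond orders sum to 3 (valence 3) → 0 H
  atom 4: C, bond orders sum to 4 (valence 4) → 0 H
  atom 5: O, bond orders sum to 2 (valence 2) → 0 H
  atom 6: C, bond orders sum to 1 (valence 4) → 3 H
  atom 7: C, bond orders sum to 4 (valence 4) → 0 H
  atom 8: C, bond orders sum to 1 (valence 4) → 3 H
  atom 9: C, bond orders sum to 4 (valence 4) → 0 H
  atom 10: N, bond orders sum to 1 (valence 3) → 2 H
  atom 11: C, bond orders sum to 4 (valence 4) → 0 H
  atom 12: Cl (halogen, monovalent) → 0 H
Totals → C:7, H:8, Br:1, Cl:1, N:2, O:1.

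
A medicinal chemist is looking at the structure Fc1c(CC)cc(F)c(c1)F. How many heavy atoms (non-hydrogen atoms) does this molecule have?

Every atom symbol written in the SMILES (organic subset) is one heavy atom; implicit H are not written.
Heavy atoms by element → C:8, F:3.
Total: 11.

11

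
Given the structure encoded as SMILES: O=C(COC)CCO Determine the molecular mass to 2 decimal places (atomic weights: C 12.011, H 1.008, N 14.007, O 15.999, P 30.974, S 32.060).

118.13 g/mol

First, the molecular formula is C5H10O3 (counting implicit H from valence).
  C: 5 × 12.011 = 60.055
  H: 10 × 1.008 = 10.080
  O: 3 × 15.999 = 47.997
Sum: 5×12.011 + 10×1.008 + 3×15.999 = 118.132 → 118.13 g/mol.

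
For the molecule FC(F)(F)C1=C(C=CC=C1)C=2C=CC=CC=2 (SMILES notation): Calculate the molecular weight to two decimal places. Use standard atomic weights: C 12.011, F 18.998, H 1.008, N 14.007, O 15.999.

222.21 g/mol

First, the molecular formula is C13H9F3 (counting implicit H from valence).
  C: 13 × 12.011 = 156.143
  F: 3 × 18.998 = 56.994
  H: 9 × 1.008 = 9.072
Sum: 13×12.011 + 3×18.998 + 9×1.008 = 222.209 → 222.21 g/mol.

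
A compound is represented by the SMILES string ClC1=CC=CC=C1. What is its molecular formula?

C6H5Cl

Walk through each heavy atom and fill implicit hydrogens from standard valence (C 4, N 3, O 2, S 2, halogen 1):
  atom 1: Cl (halogen, monovalent) → 0 H
  atom 2: C, bond orders sum to 4 (valence 4) → 0 H
  atom 3: C, bond orders sum to 3 (valence 4) → 1 H
  atom 4: C, bond orders sum to 3 (valence 4) → 1 H
  atom 5: C, bond orders sum to 3 (valence 4) → 1 H
  atom 6: C, bond orders sum to 3 (valence 4) → 1 H
  atom 7: C, bond orders sum to 3 (valence 4) → 1 H
Totals → C:6, H:5, Cl:1.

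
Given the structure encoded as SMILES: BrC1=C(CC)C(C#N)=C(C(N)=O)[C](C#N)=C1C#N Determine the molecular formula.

Walk through each heavy atom and fill implicit hydrogens from standard valence (C 4, N 3, O 2, S 2, halogen 1):
  atom 1: Br (halogen, monovalent) → 0 H
  atom 2: C, bond orders sum to 4 (valence 4) → 0 H
  atom 3: C, bond orders sum to 4 (valence 4) → 0 H
  atom 4: C, bond orders sum to 2 (valence 4) → 2 H
  atom 5: C, bond orders sum to 1 (valence 4) → 3 H
  atom 6: C, bond orders sum to 4 (valence 4) → 0 H
  atom 7: C, bond orders sum to 4 (valence 4) → 0 H
  atom 8: N, bond orders sum to 3 (valence 3) → 0 H
  atom 9: C, bond orders sum to 4 (valence 4) → 0 H
  atom 10: C, bond orders sum to 4 (valence 4) → 0 H
  atom 11: N, bond orders sum to 1 (valence 3) → 2 H
  atom 12: O, bond orders sum to 2 (valence 2) → 0 H
  atom 13: C with explicit H count 0
  atom 14: C, bond orders sum to 4 (valence 4) → 0 H
  atom 15: N, bond orders sum to 3 (valence 3) → 0 H
  atom 16: C, bond orders sum to 4 (valence 4) → 0 H
  atom 17: C, bond orders sum to 4 (valence 4) → 0 H
  atom 18: N, bond orders sum to 3 (valence 3) → 0 H
Totals → C:12, H:7, Br:1, N:4, O:1.

C12H7BrN4O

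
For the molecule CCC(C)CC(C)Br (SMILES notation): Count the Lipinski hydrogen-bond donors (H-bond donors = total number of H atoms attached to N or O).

0

Donors: find every N or O and count the H atoms it carries.
  (no N or O atoms present)
Lipinski HBD = 0.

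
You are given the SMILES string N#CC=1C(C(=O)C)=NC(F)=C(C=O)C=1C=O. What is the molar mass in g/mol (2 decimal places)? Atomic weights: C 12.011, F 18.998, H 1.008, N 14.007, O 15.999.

First, the molecular formula is C10H5FN2O3 (counting implicit H from valence).
  C: 10 × 12.011 = 120.110
  F: 1 × 18.998 = 18.998
  H: 5 × 1.008 = 5.040
  N: 2 × 14.007 = 28.014
  O: 3 × 15.999 = 47.997
Sum: 10×12.011 + 1×18.998 + 5×1.008 + 2×14.007 + 3×15.999 = 220.159 → 220.16 g/mol.

220.16 g/mol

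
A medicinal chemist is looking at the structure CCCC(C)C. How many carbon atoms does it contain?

6

Count every carbon token in the SMILES (each C, including those in ring-closure positions and inside branches).
Carbon count: 6.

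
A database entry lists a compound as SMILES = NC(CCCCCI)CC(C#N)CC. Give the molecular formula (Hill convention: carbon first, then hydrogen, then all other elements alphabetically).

C11H21IN2

Walk through each heavy atom and fill implicit hydrogens from standard valence (C 4, N 3, O 2, S 2, halogen 1):
  atom 1: N, bond orders sum to 1 (valence 3) → 2 H
  atom 2: C, bond orders sum to 3 (valence 4) → 1 H
  atom 3: C, bond orders sum to 2 (valence 4) → 2 H
  atom 4: C, bond orders sum to 2 (valence 4) → 2 H
  atom 5: C, bond orders sum to 2 (valence 4) → 2 H
  atom 6: C, bond orders sum to 2 (valence 4) → 2 H
  atom 7: C, bond orders sum to 2 (valence 4) → 2 H
  atom 8: I (halogen, monovalent) → 0 H
  atom 9: C, bond orders sum to 2 (valence 4) → 2 H
  atom 10: C, bond orders sum to 3 (valence 4) → 1 H
  atom 11: C, bond orders sum to 4 (valence 4) → 0 H
  atom 12: N, bond orders sum to 3 (valence 3) → 0 H
  atom 13: C, bond orders sum to 2 (valence 4) → 2 H
  atom 14: C, bond orders sum to 1 (valence 4) → 3 H
Totals → C:11, H:21, I:1, N:2.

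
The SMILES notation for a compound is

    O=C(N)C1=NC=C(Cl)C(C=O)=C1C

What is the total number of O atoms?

Scan the SMILES for O atoms (remember two-letter symbols like Cl and Br are single atoms).
Oxygen count: 2.

2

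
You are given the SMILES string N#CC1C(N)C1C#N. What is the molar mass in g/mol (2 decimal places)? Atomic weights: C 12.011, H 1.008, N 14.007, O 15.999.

107.12 g/mol

First, the molecular formula is C5H5N3 (counting implicit H from valence).
  C: 5 × 12.011 = 60.055
  H: 5 × 1.008 = 5.040
  N: 3 × 14.007 = 42.021
Sum: 5×12.011 + 5×1.008 + 3×14.007 = 107.116 → 107.12 g/mol.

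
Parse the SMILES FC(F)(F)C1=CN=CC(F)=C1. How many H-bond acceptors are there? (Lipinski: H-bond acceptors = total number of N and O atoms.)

1

N atoms: 1; O atoms: 0.
Lipinski HBA = 1 + 0 = 1.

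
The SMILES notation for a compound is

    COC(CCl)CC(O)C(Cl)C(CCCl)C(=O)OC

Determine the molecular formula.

Walk through each heavy atom and fill implicit hydrogens from standard valence (C 4, N 3, O 2, S 2, halogen 1):
  atom 1: C, bond orders sum to 1 (valence 4) → 3 H
  atom 2: O, bond orders sum to 2 (valence 2) → 0 H
  atom 3: C, bond orders sum to 3 (valence 4) → 1 H
  atom 4: C, bond orders sum to 2 (valence 4) → 2 H
  atom 5: Cl (halogen, monovalent) → 0 H
  atom 6: C, bond orders sum to 2 (valence 4) → 2 H
  atom 7: C, bond orders sum to 3 (valence 4) → 1 H
  atom 8: O, bond orders sum to 1 (valence 2) → 1 H
  atom 9: C, bond orders sum to 3 (valence 4) → 1 H
  atom 10: Cl (halogen, monovalent) → 0 H
  atom 11: C, bond orders sum to 3 (valence 4) → 1 H
  atom 12: C, bond orders sum to 2 (valence 4) → 2 H
  atom 13: C, bond orders sum to 2 (valence 4) → 2 H
  atom 14: Cl (halogen, monovalent) → 0 H
  atom 15: C, bond orders sum to 4 (valence 4) → 0 H
  atom 16: O, bond orders sum to 2 (valence 2) → 0 H
  atom 17: O, bond orders sum to 2 (valence 2) → 0 H
  atom 18: C, bond orders sum to 1 (valence 4) → 3 H
Totals → C:11, H:19, Cl:3, O:4.
In Hill order: C11H19Cl3O4.

C11H19Cl3O4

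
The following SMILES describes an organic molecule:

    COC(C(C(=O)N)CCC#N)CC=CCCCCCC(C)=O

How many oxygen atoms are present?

3

Scan the SMILES for O atoms (remember two-letter symbols like Cl and Br are single atoms).
Oxygen count: 3.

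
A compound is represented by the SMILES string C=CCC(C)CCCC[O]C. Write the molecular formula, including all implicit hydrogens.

Walk through each heavy atom and fill implicit hydrogens from standard valence (C 4, N 3, O 2, S 2, halogen 1):
  atom 1: C, bond orders sum to 2 (valence 4) → 2 H
  atom 2: C, bond orders sum to 3 (valence 4) → 1 H
  atom 3: C, bond orders sum to 2 (valence 4) → 2 H
  atom 4: C, bond orders sum to 3 (valence 4) → 1 H
  atom 5: C, bond orders sum to 1 (valence 4) → 3 H
  atom 6: C, bond orders sum to 2 (valence 4) → 2 H
  atom 7: C, bond orders sum to 2 (valence 4) → 2 H
  atom 8: C, bond orders sum to 2 (valence 4) → 2 H
  atom 9: C, bond orders sum to 2 (valence 4) → 2 H
  atom 10: O with explicit H count 0
  atom 11: C, bond orders sum to 1 (valence 4) → 3 H
Totals → C:10, H:20, O:1.

C10H20O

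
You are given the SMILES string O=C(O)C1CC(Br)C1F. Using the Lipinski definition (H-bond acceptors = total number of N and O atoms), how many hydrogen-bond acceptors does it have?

N atoms: 0; O atoms: 2.
Lipinski HBA = 0 + 2 = 2.

2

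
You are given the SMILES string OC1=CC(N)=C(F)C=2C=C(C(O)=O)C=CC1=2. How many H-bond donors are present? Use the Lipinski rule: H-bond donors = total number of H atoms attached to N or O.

4

Donors: find every N or O and count the H atoms it carries.
  atom 1 (O): bond orders sum to 1 → 1 H
  atom 5 (N): bond orders sum to 1 → 2 H
  atom 12 (O): bond orders sum to 1 → 1 H
  atom 13 (O): bond orders sum to 2 → 0 H
Lipinski HBD = 4.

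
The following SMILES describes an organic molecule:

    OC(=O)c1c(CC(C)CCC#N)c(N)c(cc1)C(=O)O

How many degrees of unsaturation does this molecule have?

Molecular formula: C14H16N2O4.
DoU = (2C + 2 + N − H − X) / 2, where X is the halogen count and O/S are ignored.
    = (2·14 + 2 + 2 − 16 − 0) / 2 = 16 / 2 = 8.

8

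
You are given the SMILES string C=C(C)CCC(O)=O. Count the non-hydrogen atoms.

Every atom symbol written in the SMILES (organic subset) is one heavy atom; implicit H are not written.
Heavy atoms by element → C:6, O:2.
Total: 8.

8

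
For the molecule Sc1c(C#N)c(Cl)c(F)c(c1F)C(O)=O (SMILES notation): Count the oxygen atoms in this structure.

Scan the SMILES for O atoms (remember two-letter symbols like Cl and Br are single atoms).
Oxygen count: 2.

2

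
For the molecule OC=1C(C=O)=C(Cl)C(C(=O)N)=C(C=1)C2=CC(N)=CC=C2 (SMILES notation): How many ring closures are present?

2

In SMILES, each pair of matching ring-closure digits denotes one ring-closing bond; the number of such bonds equals the number of independent rings.
Ring-closure bonds here: 2.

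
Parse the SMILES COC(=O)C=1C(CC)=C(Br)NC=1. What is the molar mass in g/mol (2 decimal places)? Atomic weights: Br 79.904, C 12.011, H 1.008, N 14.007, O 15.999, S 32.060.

232.08 g/mol

First, the molecular formula is C8H10BrNO2 (counting implicit H from valence).
  Br: 1 × 79.904 = 79.904
  C: 8 × 12.011 = 96.088
  H: 10 × 1.008 = 10.080
  N: 1 × 14.007 = 14.007
  O: 2 × 15.999 = 31.998
Sum: 1×79.904 + 8×12.011 + 10×1.008 + 1×14.007 + 2×15.999 = 232.077 → 232.08 g/mol.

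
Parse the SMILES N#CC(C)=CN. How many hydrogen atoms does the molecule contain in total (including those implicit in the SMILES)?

Walk through each heavy atom and fill implicit hydrogens from standard valence (C 4, N 3, O 2, S 2, halogen 1):
  atom 1: N, bond orders sum to 3 (valence 3) → 0 H
  atom 2: C, bond orders sum to 4 (valence 4) → 0 H
  atom 3: C, bond orders sum to 4 (valence 4) → 0 H
  atom 4: C, bond orders sum to 1 (valence 4) → 3 H
  atom 5: C, bond orders sum to 3 (valence 4) → 1 H
  atom 6: N, bond orders sum to 1 (valence 3) → 2 H
Total hydrogens: 6.

6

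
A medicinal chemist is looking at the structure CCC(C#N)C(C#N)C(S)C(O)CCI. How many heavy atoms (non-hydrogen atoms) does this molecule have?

15

Every atom symbol written in the SMILES (organic subset) is one heavy atom; implicit H are not written.
Heavy atoms by element → C:10, I:1, N:2, O:1, S:1.
Total: 15.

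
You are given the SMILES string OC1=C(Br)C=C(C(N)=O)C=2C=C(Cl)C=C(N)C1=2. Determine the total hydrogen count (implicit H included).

8

Walk through each heavy atom and fill implicit hydrogens from standard valence (C 4, N 3, O 2, S 2, halogen 1):
  atom 1: O, bond orders sum to 1 (valence 2) → 1 H
  atom 2: C, bond orders sum to 4 (valence 4) → 0 H
  atom 3: C, bond orders sum to 4 (valence 4) → 0 H
  atom 4: Br (halogen, monovalent) → 0 H
  atom 5: C, bond orders sum to 3 (valence 4) → 1 H
  atom 6: C, bond orders sum to 4 (valence 4) → 0 H
  atom 7: C, bond orders sum to 4 (valence 4) → 0 H
  atom 8: N, bond orders sum to 1 (valence 3) → 2 H
  atom 9: O, bond orders sum to 2 (valence 2) → 0 H
  atom 10: C, bond orders sum to 4 (valence 4) → 0 H
  atom 11: C, bond orders sum to 3 (valence 4) → 1 H
  atom 12: C, bond orders sum to 4 (valence 4) → 0 H
  atom 13: Cl (halogen, monovalent) → 0 H
  atom 14: C, bond orders sum to 3 (valence 4) → 1 H
  atom 15: C, bond orders sum to 4 (valence 4) → 0 H
  atom 16: N, bond orders sum to 1 (valence 3) → 2 H
  atom 17: C, bond orders sum to 4 (valence 4) → 0 H
Total hydrogens: 8.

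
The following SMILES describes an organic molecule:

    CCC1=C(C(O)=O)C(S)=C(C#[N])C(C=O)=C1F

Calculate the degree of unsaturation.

Degree of unsaturation = (number of rings) + (number of π bonds).
Ring closures in the SMILES: 1.
π bonds: 5 double bonds (each 1 DoU), 1 triple bond (each 2 DoU) → 7 DoU from unsaturation.
Total DoU = 1 + 7 = 8.

8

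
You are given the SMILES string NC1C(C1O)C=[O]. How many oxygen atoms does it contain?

Scan the SMILES for O atoms (remember two-letter symbols like Cl and Br are single atoms).
Oxygen count: 2.

2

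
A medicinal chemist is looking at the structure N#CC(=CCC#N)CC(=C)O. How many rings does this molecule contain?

In SMILES, each pair of matching ring-closure digits denotes one ring-closing bond; the number of such bonds equals the number of independent rings.
Ring-closure bonds here: 0.

0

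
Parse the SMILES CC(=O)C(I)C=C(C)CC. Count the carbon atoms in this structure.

8

Count every carbon token in the SMILES (each C, including those in ring-closure positions and inside branches).
Carbon count: 8.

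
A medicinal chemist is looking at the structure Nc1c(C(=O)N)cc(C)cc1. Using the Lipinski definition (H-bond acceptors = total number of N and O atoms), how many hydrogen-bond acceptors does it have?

3

N atoms: 2; O atoms: 1.
Lipinski HBA = 2 + 1 = 3.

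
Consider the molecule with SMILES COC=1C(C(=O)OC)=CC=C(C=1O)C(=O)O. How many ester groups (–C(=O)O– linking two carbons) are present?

The ester motif appears at heavy-atom position 5 in the SMILES.
Other groups present: 1 carboxylic acid, 1 ether, 1 hydroxyl.
Ester count: 1.

1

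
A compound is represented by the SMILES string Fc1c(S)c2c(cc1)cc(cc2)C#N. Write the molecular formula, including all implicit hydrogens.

C11H6FNS

Walk through each heavy atom and fill implicit hydrogens from standard valence (C 4, N 3, O 2, S 2, halogen 1); for lowercase aromatic atoms, an aromatic c carries 1 H when it has two neighbours and 0 H with three, and aromatic n carries 0 H:
  atom 1: F (halogen, monovalent) → 0 H
  atom 2: aromatic c, 3 neighbours → 0 H
  atom 3: aromatic c, 3 neighbours → 0 H
  atom 4: S, bond orders sum to 1 (valence 2) → 1 H
  atom 5: aromatic c, 3 neighbours → 0 H
  atom 6: aromatic c, 3 neighbours → 0 H
  atom 7: aromatic c, 2 neighbours → 1 H
  atom 8: aromatic c, 2 neighbours → 1 H
  atom 9: aromatic c, 2 neighbours → 1 H
  atom 10: aromatic c, 3 neighbours → 0 H
  atom 11: aromatic c, 2 neighbours → 1 H
  atom 12: aromatic c, 2 neighbours → 1 H
  atom 13: C, bond orders sum to 4 (valence 4) → 0 H
  atom 14: N, bond orders sum to 3 (valence 3) → 0 H
Totals → C:11, H:6, F:1, N:1, S:1.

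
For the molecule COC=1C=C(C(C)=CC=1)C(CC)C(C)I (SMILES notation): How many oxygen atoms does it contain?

1

Scan the SMILES for O atoms (remember two-letter symbols like Cl and Br are single atoms).
Oxygen count: 1.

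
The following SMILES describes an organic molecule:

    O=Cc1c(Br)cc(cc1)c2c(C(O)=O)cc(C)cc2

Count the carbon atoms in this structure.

15

Count every carbon token in the SMILES (each C, including those in ring-closure positions and inside branches).
Carbon count: 15.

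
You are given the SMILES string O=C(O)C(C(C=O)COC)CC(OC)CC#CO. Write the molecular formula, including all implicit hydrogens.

Walk through each heavy atom and fill implicit hydrogens from standard valence (C 4, N 3, O 2, S 2, halogen 1):
  atom 1: O, bond orders sum to 2 (valence 2) → 0 H
  atom 2: C, bond orders sum to 4 (valence 4) → 0 H
  atom 3: O, bond orders sum to 1 (valence 2) → 1 H
  atom 4: C, bond orders sum to 3 (valence 4) → 1 H
  atom 5: C, bond orders sum to 3 (valence 4) → 1 H
  atom 6: C, bond orders sum to 3 (valence 4) → 1 H
  atom 7: O, bond orders sum to 2 (valence 2) → 0 H
  atom 8: C, bond orders sum to 2 (valence 4) → 2 H
  atom 9: O, bond orders sum to 2 (valence 2) → 0 H
  atom 10: C, bond orders sum to 1 (valence 4) → 3 H
  atom 11: C, bond orders sum to 2 (valence 4) → 2 H
  atom 12: C, bond orders sum to 3 (valence 4) → 1 H
  atom 13: O, bond orders sum to 2 (valence 2) → 0 H
  atom 14: C, bond orders sum to 1 (valence 4) → 3 H
  atom 15: C, bond orders sum to 2 (valence 4) → 2 H
  atom 16: C, bond orders sum to 4 (valence 4) → 0 H
  atom 17: C, bond orders sum to 4 (valence 4) → 0 H
  atom 18: O, bond orders sum to 1 (valence 2) → 1 H
Totals → C:12, H:18, O:6.

C12H18O6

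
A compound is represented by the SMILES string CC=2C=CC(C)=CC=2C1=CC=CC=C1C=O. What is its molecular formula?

C15H14O

Walk through each heavy atom and fill implicit hydrogens from standard valence (C 4, N 3, O 2, S 2, halogen 1):
  atom 1: C, bond orders sum to 1 (valence 4) → 3 H
  atom 2: C, bond orders sum to 4 (valence 4) → 0 H
  atom 3: C, bond orders sum to 3 (valence 4) → 1 H
  atom 4: C, bond orders sum to 3 (valence 4) → 1 H
  atom 5: C, bond orders sum to 4 (valence 4) → 0 H
  atom 6: C, bond orders sum to 1 (valence 4) → 3 H
  atom 7: C, bond orders sum to 3 (valence 4) → 1 H
  atom 8: C, bond orders sum to 4 (valence 4) → 0 H
  atom 9: C, bond orders sum to 4 (valence 4) → 0 H
  atom 10: C, bond orders sum to 3 (valence 4) → 1 H
  atom 11: C, bond orders sum to 3 (valence 4) → 1 H
  atom 12: C, bond orders sum to 3 (valence 4) → 1 H
  atom 13: C, bond orders sum to 3 (valence 4) → 1 H
  atom 14: C, bond orders sum to 4 (valence 4) → 0 H
  atom 15: C, bond orders sum to 3 (valence 4) → 1 H
  atom 16: O, bond orders sum to 2 (valence 2) → 0 H
Totals → C:15, H:14, O:1.
In Hill order: C15H14O.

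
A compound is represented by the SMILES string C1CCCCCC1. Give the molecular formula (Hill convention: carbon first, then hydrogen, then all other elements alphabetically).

Walk through each heavy atom and fill implicit hydrogens from standard valence (C 4, N 3, O 2, S 2, halogen 1):
  atom 1: C, bond orders sum to 2 (valence 4) → 2 H
  atom 2: C, bond orders sum to 2 (valence 4) → 2 H
  atom 3: C, bond orders sum to 2 (valence 4) → 2 H
  atom 4: C, bond orders sum to 2 (valence 4) → 2 H
  atom 5: C, bond orders sum to 2 (valence 4) → 2 H
  atom 6: C, bond orders sum to 2 (valence 4) → 2 H
  atom 7: C, bond orders sum to 2 (valence 4) → 2 H
Totals → C:7, H:14.
In Hill order: C7H14.

C7H14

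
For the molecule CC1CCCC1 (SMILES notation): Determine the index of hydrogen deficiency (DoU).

Degree of unsaturation = (number of rings) + (number of π bonds).
Ring closures in the SMILES: 1.
π bonds: none → 0 DoU from unsaturation.
Total DoU = 1 + 0 = 1.

1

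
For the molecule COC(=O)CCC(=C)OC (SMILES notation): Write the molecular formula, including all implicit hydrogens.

Walk through each heavy atom and fill implicit hydrogens from standard valence (C 4, N 3, O 2, S 2, halogen 1):
  atom 1: C, bond orders sum to 1 (valence 4) → 3 H
  atom 2: O, bond orders sum to 2 (valence 2) → 0 H
  atom 3: C, bond orders sum to 4 (valence 4) → 0 H
  atom 4: O, bond orders sum to 2 (valence 2) → 0 H
  atom 5: C, bond orders sum to 2 (valence 4) → 2 H
  atom 6: C, bond orders sum to 2 (valence 4) → 2 H
  atom 7: C, bond orders sum to 4 (valence 4) → 0 H
  atom 8: C, bond orders sum to 2 (valence 4) → 2 H
  atom 9: O, bond orders sum to 2 (valence 2) → 0 H
  atom 10: C, bond orders sum to 1 (valence 4) → 3 H
Totals → C:7, H:12, O:3.
In Hill order: C7H12O3.

C7H12O3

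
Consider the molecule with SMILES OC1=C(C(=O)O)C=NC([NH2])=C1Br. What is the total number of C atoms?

6

Count every carbon token in the SMILES (each C, including those in ring-closure positions and inside branches).
Carbon count: 6.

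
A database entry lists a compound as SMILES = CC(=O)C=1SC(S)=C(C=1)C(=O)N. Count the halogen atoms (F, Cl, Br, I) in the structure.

0

Scan the SMILES for the halogen motif — none present.
Groups that are present: 1 amide, 1 ketone, 1 thiol.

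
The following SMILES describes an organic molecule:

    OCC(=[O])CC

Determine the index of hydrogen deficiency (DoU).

Degree of unsaturation = (number of rings) + (number of π bonds).
Ring closures in the SMILES: 0.
π bonds: 1 double bond (each 1 DoU) → 1 DoU from unsaturation.
Total DoU = 0 + 1 = 1.

1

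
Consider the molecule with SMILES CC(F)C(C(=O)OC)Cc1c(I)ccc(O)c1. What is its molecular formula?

Walk through each heavy atom and fill implicit hydrogens from standard valence (C 4, N 3, O 2, S 2, halogen 1); for lowercase aromatic atoms, an aromatic c carries 1 H when it has two neighbours and 0 H with three, and aromatic n carries 0 H:
  atom 1: C, bond orders sum to 1 (valence 4) → 3 H
  atom 2: C, bond orders sum to 3 (valence 4) → 1 H
  atom 3: F (halogen, monovalent) → 0 H
  atom 4: C, bond orders sum to 3 (valence 4) → 1 H
  atom 5: C, bond orders sum to 4 (valence 4) → 0 H
  atom 6: O, bond orders sum to 2 (valence 2) → 0 H
  atom 7: O, bond orders sum to 2 (valence 2) → 0 H
  atom 8: C, bond orders sum to 1 (valence 4) → 3 H
  atom 9: C, bond orders sum to 2 (valence 4) → 2 H
  atom 10: aromatic c, 3 neighbours → 0 H
  atom 11: aromatic c, 3 neighbours → 0 H
  atom 12: I (halogen, monovalent) → 0 H
  atom 13: aromatic c, 2 neighbours → 1 H
  atom 14: aromatic c, 2 neighbours → 1 H
  atom 15: aromatic c, 3 neighbours → 0 H
  atom 16: O, bond orders sum to 1 (valence 2) → 1 H
  atom 17: aromatic c, 2 neighbours → 1 H
Totals → C:12, H:14, F:1, I:1, O:3.

C12H14FIO3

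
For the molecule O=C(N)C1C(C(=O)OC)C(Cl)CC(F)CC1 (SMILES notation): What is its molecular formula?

Walk through each heavy atom and fill implicit hydrogens from standard valence (C 4, N 3, O 2, S 2, halogen 1):
  atom 1: O, bond orders sum to 2 (valence 2) → 0 H
  atom 2: C, bond orders sum to 4 (valence 4) → 0 H
  atom 3: N, bond orders sum to 1 (valence 3) → 2 H
  atom 4: C, bond orders sum to 3 (valence 4) → 1 H
  atom 5: C, bond orders sum to 3 (valence 4) → 1 H
  atom 6: C, bond orders sum to 4 (valence 4) → 0 H
  atom 7: O, bond orders sum to 2 (valence 2) → 0 H
  atom 8: O, bond orders sum to 2 (valence 2) → 0 H
  atom 9: C, bond orders sum to 1 (valence 4) → 3 H
  atom 10: C, bond orders sum to 3 (valence 4) → 1 H
  atom 11: Cl (halogen, monovalent) → 0 H
  atom 12: C, bond orders sum to 2 (valence 4) → 2 H
  atom 13: C, bond orders sum to 3 (valence 4) → 1 H
  atom 14: F (halogen, monovalent) → 0 H
  atom 15: C, bond orders sum to 2 (valence 4) → 2 H
  atom 16: C, bond orders sum to 2 (valence 4) → 2 H
Totals → C:10, H:15, Cl:1, F:1, N:1, O:3.

C10H15ClFNO3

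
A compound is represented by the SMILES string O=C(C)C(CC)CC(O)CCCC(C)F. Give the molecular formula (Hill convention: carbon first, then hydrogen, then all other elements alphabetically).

C12H23FO2

Walk through each heavy atom and fill implicit hydrogens from standard valence (C 4, N 3, O 2, S 2, halogen 1):
  atom 1: O, bond orders sum to 2 (valence 2) → 0 H
  atom 2: C, bond orders sum to 4 (valence 4) → 0 H
  atom 3: C, bond orders sum to 1 (valence 4) → 3 H
  atom 4: C, bond orders sum to 3 (valence 4) → 1 H
  atom 5: C, bond orders sum to 2 (valence 4) → 2 H
  atom 6: C, bond orders sum to 1 (valence 4) → 3 H
  atom 7: C, bond orders sum to 2 (valence 4) → 2 H
  atom 8: C, bond orders sum to 3 (valence 4) → 1 H
  atom 9: O, bond orders sum to 1 (valence 2) → 1 H
  atom 10: C, bond orders sum to 2 (valence 4) → 2 H
  atom 11: C, bond orders sum to 2 (valence 4) → 2 H
  atom 12: C, bond orders sum to 2 (valence 4) → 2 H
  atom 13: C, bond orders sum to 3 (valence 4) → 1 H
  atom 14: C, bond orders sum to 1 (valence 4) → 3 H
  atom 15: F (halogen, monovalent) → 0 H
Totals → C:12, H:23, F:1, O:2.
In Hill order: C12H23FO2.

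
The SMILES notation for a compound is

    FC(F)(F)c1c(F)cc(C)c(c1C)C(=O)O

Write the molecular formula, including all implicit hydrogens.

C10H8F4O2

Walk through each heavy atom and fill implicit hydrogens from standard valence (C 4, N 3, O 2, S 2, halogen 1); for lowercase aromatic atoms, an aromatic c carries 1 H when it has two neighbours and 0 H with three, and aromatic n carries 0 H:
  atom 1: F (halogen, monovalent) → 0 H
  atom 2: C, bond orders sum to 4 (valence 4) → 0 H
  atom 3: F (halogen, monovalent) → 0 H
  atom 4: F (halogen, monovalent) → 0 H
  atom 5: aromatic c, 3 neighbours → 0 H
  atom 6: aromatic c, 3 neighbours → 0 H
  atom 7: F (halogen, monovalent) → 0 H
  atom 8: aromatic c, 2 neighbours → 1 H
  atom 9: aromatic c, 3 neighbours → 0 H
  atom 10: C, bond orders sum to 1 (valence 4) → 3 H
  atom 11: aromatic c, 3 neighbours → 0 H
  atom 12: aromatic c, 3 neighbours → 0 H
  atom 13: C, bond orders sum to 1 (valence 4) → 3 H
  atom 14: C, bond orders sum to 4 (valence 4) → 0 H
  atom 15: O, bond orders sum to 2 (valence 2) → 0 H
  atom 16: O, bond orders sum to 1 (valence 2) → 1 H
Totals → C:10, H:8, F:4, O:2.
In Hill order: C10H8F4O2.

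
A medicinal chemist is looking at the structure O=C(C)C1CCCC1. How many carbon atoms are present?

7

Count every carbon token in the SMILES (each C, including those in ring-closure positions and inside branches).
Carbon count: 7.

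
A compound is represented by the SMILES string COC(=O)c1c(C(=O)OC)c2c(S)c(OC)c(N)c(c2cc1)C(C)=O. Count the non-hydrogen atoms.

Every atom symbol written in the SMILES (organic subset) is one heavy atom; implicit H are not written.
Heavy atoms by element → C:17, N:1, O:6, S:1.
Total: 25.

25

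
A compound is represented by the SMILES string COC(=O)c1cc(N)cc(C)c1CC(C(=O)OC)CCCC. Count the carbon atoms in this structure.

Count every carbon token in the SMILES (each C, including those in ring-closure positions and inside branches).
Carbon count: 17.

17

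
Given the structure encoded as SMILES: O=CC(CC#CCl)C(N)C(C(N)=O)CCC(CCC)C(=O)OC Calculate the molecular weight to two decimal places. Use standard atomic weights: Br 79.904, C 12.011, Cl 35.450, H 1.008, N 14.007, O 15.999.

344.84 g/mol

First, the molecular formula is C16H25ClN2O4 (counting implicit H from valence).
  C: 16 × 12.011 = 192.176
  Cl: 1 × 35.450 = 35.450
  H: 25 × 1.008 = 25.200
  N: 2 × 14.007 = 28.014
  O: 4 × 15.999 = 63.996
Sum: 16×12.011 + 1×35.450 + 25×1.008 + 2×14.007 + 4×15.999 = 344.836 → 344.84 g/mol.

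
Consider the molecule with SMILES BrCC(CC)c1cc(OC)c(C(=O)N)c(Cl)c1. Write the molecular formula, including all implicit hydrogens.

C12H15BrClNO2

Walk through each heavy atom and fill implicit hydrogens from standard valence (C 4, N 3, O 2, S 2, halogen 1); for lowercase aromatic atoms, an aromatic c carries 1 H when it has two neighbours and 0 H with three, and aromatic n carries 0 H:
  atom 1: Br (halogen, monovalent) → 0 H
  atom 2: C, bond orders sum to 2 (valence 4) → 2 H
  atom 3: C, bond orders sum to 3 (valence 4) → 1 H
  atom 4: C, bond orders sum to 2 (valence 4) → 2 H
  atom 5: C, bond orders sum to 1 (valence 4) → 3 H
  atom 6: aromatic c, 3 neighbours → 0 H
  atom 7: aromatic c, 2 neighbours → 1 H
  atom 8: aromatic c, 3 neighbours → 0 H
  atom 9: O, bond orders sum to 2 (valence 2) → 0 H
  atom 10: C, bond orders sum to 1 (valence 4) → 3 H
  atom 11: aromatic c, 3 neighbours → 0 H
  atom 12: C, bond orders sum to 4 (valence 4) → 0 H
  atom 13: O, bond orders sum to 2 (valence 2) → 0 H
  atom 14: N, bond orders sum to 1 (valence 3) → 2 H
  atom 15: aromatic c, 3 neighbours → 0 H
  atom 16: Cl (halogen, monovalent) → 0 H
  atom 17: aromatic c, 2 neighbours → 1 H
Totals → C:12, H:15, Br:1, Cl:1, N:1, O:2.
In Hill order: C12H15BrClNO2.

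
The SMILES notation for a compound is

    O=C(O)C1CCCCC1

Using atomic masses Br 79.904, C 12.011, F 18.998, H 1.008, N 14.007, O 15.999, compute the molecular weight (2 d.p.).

128.17 g/mol

First, the molecular formula is C7H12O2 (counting implicit H from valence).
  C: 7 × 12.011 = 84.077
  H: 12 × 1.008 = 12.096
  O: 2 × 15.999 = 31.998
Sum: 7×12.011 + 12×1.008 + 2×15.999 = 128.171 → 128.17 g/mol.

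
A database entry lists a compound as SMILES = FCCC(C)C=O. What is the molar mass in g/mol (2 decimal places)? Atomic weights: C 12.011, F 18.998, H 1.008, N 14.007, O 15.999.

104.12 g/mol

First, the molecular formula is C5H9FO (counting implicit H from valence).
  C: 5 × 12.011 = 60.055
  F: 1 × 18.998 = 18.998
  H: 9 × 1.008 = 9.072
  O: 1 × 15.999 = 15.999
Sum: 5×12.011 + 1×18.998 + 9×1.008 + 1×15.999 = 104.124 → 104.12 g/mol.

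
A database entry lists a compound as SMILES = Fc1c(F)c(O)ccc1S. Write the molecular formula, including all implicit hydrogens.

Walk through each heavy atom and fill implicit hydrogens from standard valence (C 4, N 3, O 2, S 2, halogen 1); for lowercase aromatic atoms, an aromatic c carries 1 H when it has two neighbours and 0 H with three, and aromatic n carries 0 H:
  atom 1: F (halogen, monovalent) → 0 H
  atom 2: aromatic c, 3 neighbours → 0 H
  atom 3: aromatic c, 3 neighbours → 0 H
  atom 4: F (halogen, monovalent) → 0 H
  atom 5: aromatic c, 3 neighbours → 0 H
  atom 6: O, bond orders sum to 1 (valence 2) → 1 H
  atom 7: aromatic c, 2 neighbours → 1 H
  atom 8: aromatic c, 2 neighbours → 1 H
  atom 9: aromatic c, 3 neighbours → 0 H
  atom 10: S, bond orders sum to 1 (valence 2) → 1 H
Totals → C:6, H:4, F:2, O:1, S:1.

C6H4F2OS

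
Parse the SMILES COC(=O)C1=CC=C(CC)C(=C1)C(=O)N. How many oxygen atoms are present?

3

Scan the SMILES for O atoms (remember two-letter symbols like Cl and Br are single atoms).
Oxygen count: 3.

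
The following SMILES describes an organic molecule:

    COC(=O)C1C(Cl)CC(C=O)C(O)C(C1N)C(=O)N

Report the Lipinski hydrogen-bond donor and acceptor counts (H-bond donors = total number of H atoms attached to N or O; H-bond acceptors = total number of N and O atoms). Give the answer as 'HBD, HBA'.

5, 7

Donors: find every N or O and count the H atoms it carries.
  atom 2 (O): bond orders sum to 2 → 0 H
  atom 4 (O): bond orders sum to 2 → 0 H
  atom 11 (O): bond orders sum to 2 → 0 H
  atom 13 (O): bond orders sum to 1 → 1 H
  atom 16 (N): bond orders sum to 1 → 2 H
  atom 18 (O): bond orders sum to 2 → 0 H
  atom 19 (N): bond orders sum to 1 → 2 H
Lipinski HBD = 5.
Acceptors: N atoms = 2, O atoms = 5 → HBA = 7.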